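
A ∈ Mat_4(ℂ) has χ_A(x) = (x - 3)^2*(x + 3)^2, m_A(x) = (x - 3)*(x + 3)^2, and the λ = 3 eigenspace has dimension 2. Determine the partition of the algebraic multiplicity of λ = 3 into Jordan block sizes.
Block sizes for λ = 3: [1, 1]

Step 1 — from the characteristic polynomial, algebraic multiplicity of λ = 3 is 2. From dim ker(A − (3)·I) = 2, there are exactly 2 Jordan blocks for λ = 3.
Step 2 — from the minimal polynomial, the factor (x − 3) tells us the largest block for λ = 3 has size 1.
Step 3 — with total size 2, 2 blocks, and largest block 1, the block sizes (in nonincreasing order) are [1, 1].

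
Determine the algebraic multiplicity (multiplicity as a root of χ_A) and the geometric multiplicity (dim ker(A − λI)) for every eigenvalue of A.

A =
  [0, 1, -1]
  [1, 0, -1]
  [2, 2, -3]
λ = -1: alg = 3, geom = 2

Step 1 — factor the characteristic polynomial to read off the algebraic multiplicities:
  χ_A(x) = (x + 1)^3

Step 2 — compute geometric multiplicities via the rank-nullity identity g(λ) = n − rank(A − λI):
  rank(A − (-1)·I) = 1, so dim ker(A − (-1)·I) = n − 1 = 2

Summary:
  λ = -1: algebraic multiplicity = 3, geometric multiplicity = 2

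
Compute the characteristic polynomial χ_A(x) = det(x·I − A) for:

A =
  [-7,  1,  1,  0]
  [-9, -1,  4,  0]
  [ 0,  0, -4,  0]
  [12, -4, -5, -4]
x^4 + 16*x^3 + 96*x^2 + 256*x + 256

Expanding det(x·I − A) (e.g. by cofactor expansion or by noting that A is similar to its Jordan form J, which has the same characteristic polynomial as A) gives
  χ_A(x) = x^4 + 16*x^3 + 96*x^2 + 256*x + 256
which factors as (x + 4)^4. The eigenvalues (with algebraic multiplicities) are λ = -4 with multiplicity 4.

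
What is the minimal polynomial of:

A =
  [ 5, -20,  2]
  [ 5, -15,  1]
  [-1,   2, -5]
x^3 + 15*x^2 + 75*x + 125

The characteristic polynomial is χ_A(x) = (x + 5)^3, so the eigenvalues are known. The minimal polynomial is
  m_A(x) = Π_λ (x − λ)^{k_λ}
where k_λ is the size of the *largest* Jordan block for λ (equivalently, the smallest k with (A − λI)^k v = 0 for every generalised eigenvector v of λ).

  λ = -5: largest Jordan block has size 3, contributing (x + 5)^3

So m_A(x) = (x + 5)^3 = x^3 + 15*x^2 + 75*x + 125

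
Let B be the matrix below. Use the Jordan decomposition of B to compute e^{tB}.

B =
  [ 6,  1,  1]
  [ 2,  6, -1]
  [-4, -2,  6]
e^{tB} =
  [-t^2*exp(6*t) + exp(6*t), -t^2*exp(6*t) + t*exp(6*t), -t^2*exp(6*t)/2 + t*exp(6*t)]
  [2*t^2*exp(6*t) + 2*t*exp(6*t), 2*t^2*exp(6*t) + exp(6*t), t^2*exp(6*t) - t*exp(6*t)]
  [-2*t^2*exp(6*t) - 4*t*exp(6*t), -2*t^2*exp(6*t) - 2*t*exp(6*t), -t^2*exp(6*t) + exp(6*t)]

Strategy: write B = P · J · P⁻¹ where J is a Jordan canonical form, so e^{tB} = P · e^{tJ} · P⁻¹, and e^{tJ} can be computed block-by-block.

B has Jordan form
J =
  [6, 1, 0]
  [0, 6, 1]
  [0, 0, 6]
(up to reordering of blocks).

Per-block formulas:
  For a 3×3 Jordan block J_3(6): exp(t · J_3(6)) = e^(6t)·(I + t·N + (t^2/2)·N^2), where N is the 3×3 nilpotent shift.

After assembling e^{tJ} and conjugating by P, we get:

e^{tB} =
  [-t^2*exp(6*t) + exp(6*t), -t^2*exp(6*t) + t*exp(6*t), -t^2*exp(6*t)/2 + t*exp(6*t)]
  [2*t^2*exp(6*t) + 2*t*exp(6*t), 2*t^2*exp(6*t) + exp(6*t), t^2*exp(6*t) - t*exp(6*t)]
  [-2*t^2*exp(6*t) - 4*t*exp(6*t), -2*t^2*exp(6*t) - 2*t*exp(6*t), -t^2*exp(6*t) + exp(6*t)]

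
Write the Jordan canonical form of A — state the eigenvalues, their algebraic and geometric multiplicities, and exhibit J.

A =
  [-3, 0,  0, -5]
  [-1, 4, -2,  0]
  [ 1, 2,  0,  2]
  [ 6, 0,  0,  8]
J_2(2) ⊕ J_1(2) ⊕ J_1(3)

The characteristic polynomial is
  det(x·I − A) = x^4 - 9*x^3 + 30*x^2 - 44*x + 24 = (x - 3)*(x - 2)^3

Eigenvalues and multiplicities (the geometric multiplicity of λ is n − rank(A − λI), which equals the number of Jordan blocks for λ):
  λ = 2: algebraic multiplicity = 3, geometric multiplicity = 2
  λ = 3: algebraic multiplicity = 1, geometric multiplicity = 1

Determining the block sizes for each eigenvalue:
  λ = 2: 2 blocks summing to 3 forces exactly one block of size 2 and the rest size 1 → block sizes [2, 1]
  λ = 3: one block (gm = 1), so the single block has size am = 1 → block sizes [1]

Assembling the blocks gives a Jordan form
J =
  [2, 1, 0, 0]
  [0, 2, 0, 0]
  [0, 0, 2, 0]
  [0, 0, 0, 3]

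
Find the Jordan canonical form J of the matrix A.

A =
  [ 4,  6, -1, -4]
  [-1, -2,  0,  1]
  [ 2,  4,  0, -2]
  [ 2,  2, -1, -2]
J_2(0) ⊕ J_2(0)

The characteristic polynomial is
  det(x·I − A) = x^4

Eigenvalues and multiplicities (the geometric multiplicity of λ is n − rank(A − λI), which equals the number of Jordan blocks for λ):
  λ = 0: algebraic multiplicity = 4, geometric multiplicity = 2

Determining the block sizes for each eigenvalue:
  λ = 0: with am = 4 and gm = 2, the partition is not yet determined (e.g. several partitions of 4 into 2 parts exist). Let N = A − (0)·I. Computing rank(N^1) = 2, rank(N^2) = 0; the number of blocks of size ≥ j is rank(N^{j−1}) − rank(N^j), giving [2, 2]. So we have 2 block(s) of size 2 → block sizes [2, 2]

Assembling the blocks gives a Jordan form
J =
  [0, 1, 0, 0]
  [0, 0, 0, 0]
  [0, 0, 0, 1]
  [0, 0, 0, 0]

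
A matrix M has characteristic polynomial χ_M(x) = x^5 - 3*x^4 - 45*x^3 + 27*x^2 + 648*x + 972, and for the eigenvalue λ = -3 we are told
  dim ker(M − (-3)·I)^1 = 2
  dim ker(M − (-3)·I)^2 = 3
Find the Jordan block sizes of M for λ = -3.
Block sizes for λ = -3: [2, 1]

From the dimensions of kernels of powers, the number of Jordan blocks of size at least j is d_j − d_{j−1} where d_j = dim ker(N^j) (with d_0 = 0). Computing the differences gives [2, 1].
The number of blocks of size exactly k is (#blocks of size ≥ k) − (#blocks of size ≥ k + 1), so the partition is: 1 block(s) of size 1, 1 block(s) of size 2.
In nonincreasing order the block sizes are [2, 1].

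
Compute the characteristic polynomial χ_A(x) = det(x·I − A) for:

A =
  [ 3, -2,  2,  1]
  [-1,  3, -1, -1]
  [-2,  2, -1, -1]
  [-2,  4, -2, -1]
x^4 - 4*x^3 + 6*x^2 - 4*x + 1

Expanding det(x·I − A) (e.g. by cofactor expansion or by noting that A is similar to its Jordan form J, which has the same characteristic polynomial as A) gives
  χ_A(x) = x^4 - 4*x^3 + 6*x^2 - 4*x + 1
which factors as (x - 1)^4. The eigenvalues (with algebraic multiplicities) are λ = 1 with multiplicity 4.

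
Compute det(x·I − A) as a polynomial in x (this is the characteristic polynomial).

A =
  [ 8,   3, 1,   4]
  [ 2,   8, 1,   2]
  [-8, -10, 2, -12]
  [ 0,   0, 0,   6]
x^4 - 24*x^3 + 216*x^2 - 864*x + 1296

Expanding det(x·I − A) (e.g. by cofactor expansion or by noting that A is similar to its Jordan form J, which has the same characteristic polynomial as A) gives
  χ_A(x) = x^4 - 24*x^3 + 216*x^2 - 864*x + 1296
which factors as (x - 6)^4. The eigenvalues (with algebraic multiplicities) are λ = 6 with multiplicity 4.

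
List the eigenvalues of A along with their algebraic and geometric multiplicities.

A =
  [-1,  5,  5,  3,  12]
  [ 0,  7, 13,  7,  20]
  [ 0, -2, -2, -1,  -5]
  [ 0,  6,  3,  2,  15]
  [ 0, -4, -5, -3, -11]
λ = -1: alg = 5, geom = 2

Step 1 — factor the characteristic polynomial to read off the algebraic multiplicities:
  χ_A(x) = (x + 1)^5

Step 2 — compute geometric multiplicities via the rank-nullity identity g(λ) = n − rank(A − λI):
  rank(A − (-1)·I) = 3, so dim ker(A − (-1)·I) = n − 3 = 2

Summary:
  λ = -1: algebraic multiplicity = 5, geometric multiplicity = 2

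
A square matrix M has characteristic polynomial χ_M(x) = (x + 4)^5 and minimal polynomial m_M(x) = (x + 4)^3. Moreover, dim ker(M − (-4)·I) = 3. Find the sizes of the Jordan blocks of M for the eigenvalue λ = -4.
Block sizes for λ = -4: [3, 1, 1]

Step 1 — from the characteristic polynomial, algebraic multiplicity of λ = -4 is 5. From dim ker(M − (-4)·I) = 3, there are exactly 3 Jordan blocks for λ = -4.
Step 2 — from the minimal polynomial, the factor (x + 4)^3 tells us the largest block for λ = -4 has size 3.
Step 3 — with total size 5, 3 blocks, and largest block 3, the block sizes (in nonincreasing order) are [3, 1, 1].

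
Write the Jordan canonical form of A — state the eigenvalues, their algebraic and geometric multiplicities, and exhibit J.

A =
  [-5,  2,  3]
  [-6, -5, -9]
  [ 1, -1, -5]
J_3(-5)

The characteristic polynomial is
  det(x·I − A) = x^3 + 15*x^2 + 75*x + 125 = (x + 5)^3

Eigenvalues and multiplicities (the geometric multiplicity of λ is n − rank(A − λI), which equals the number of Jordan blocks for λ):
  λ = -5: algebraic multiplicity = 3, geometric multiplicity = 1

Determining the block sizes for each eigenvalue:
  λ = -5: one block (gm = 1), so the single block has size am = 3 → block sizes [3]

Assembling the blocks gives a Jordan form
J =
  [-5,  1,  0]
  [ 0, -5,  1]
  [ 0,  0, -5]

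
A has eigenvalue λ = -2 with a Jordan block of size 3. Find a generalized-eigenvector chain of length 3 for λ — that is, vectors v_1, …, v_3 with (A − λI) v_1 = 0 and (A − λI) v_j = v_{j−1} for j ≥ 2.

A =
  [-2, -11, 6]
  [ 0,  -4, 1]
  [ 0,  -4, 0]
A Jordan chain for λ = -2 of length 3:
v_1 = (-2, 0, 0)ᵀ
v_2 = (-11, -2, -4)ᵀ
v_3 = (0, 1, 0)ᵀ

Let N = A − (-2)·I. We want v_3 with N^3 v_3 = 0 but N^2 v_3 ≠ 0; then v_{j-1} := N · v_j for j = 3, …, 2.

Pick v_3 = (0, 1, 0)ᵀ.
Then v_2 = N · v_3 = (-11, -2, -4)ᵀ.
Then v_1 = N · v_2 = (-2, 0, 0)ᵀ.

Sanity check: (A − (-2)·I) v_1 = (0, 0, 0)ᵀ = 0. ✓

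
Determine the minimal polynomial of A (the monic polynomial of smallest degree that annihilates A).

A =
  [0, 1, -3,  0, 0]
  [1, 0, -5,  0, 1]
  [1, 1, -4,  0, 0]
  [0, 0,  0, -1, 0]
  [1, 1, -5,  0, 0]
x^3 + 3*x^2 + 3*x + 1

The characteristic polynomial is χ_A(x) = (x + 1)^5, so the eigenvalues are known. The minimal polynomial is
  m_A(x) = Π_λ (x − λ)^{k_λ}
where k_λ is the size of the *largest* Jordan block for λ (equivalently, the smallest k with (A − λI)^k v = 0 for every generalised eigenvector v of λ).

  λ = -1: largest Jordan block has size 3, contributing (x + 1)^3

So m_A(x) = (x + 1)^3 = x^3 + 3*x^2 + 3*x + 1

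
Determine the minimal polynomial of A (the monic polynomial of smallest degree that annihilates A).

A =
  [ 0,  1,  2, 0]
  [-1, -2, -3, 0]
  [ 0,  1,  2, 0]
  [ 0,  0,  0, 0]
x^3

The characteristic polynomial is χ_A(x) = x^4, so the eigenvalues are known. The minimal polynomial is
  m_A(x) = Π_λ (x − λ)^{k_λ}
where k_λ is the size of the *largest* Jordan block for λ (equivalently, the smallest k with (A − λI)^k v = 0 for every generalised eigenvector v of λ).

  λ = 0: largest Jordan block has size 3, contributing (x − 0)^3

So m_A(x) = x^3 = x^3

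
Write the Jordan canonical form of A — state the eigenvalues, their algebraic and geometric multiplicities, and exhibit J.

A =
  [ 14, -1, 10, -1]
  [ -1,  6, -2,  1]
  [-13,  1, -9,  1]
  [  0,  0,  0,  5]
J_1(1) ⊕ J_2(5) ⊕ J_1(5)

The characteristic polynomial is
  det(x·I − A) = x^4 - 16*x^3 + 90*x^2 - 200*x + 125 = (x - 5)^3*(x - 1)

Eigenvalues and multiplicities (the geometric multiplicity of λ is n − rank(A − λI), which equals the number of Jordan blocks for λ):
  λ = 1: algebraic multiplicity = 1, geometric multiplicity = 1
  λ = 5: algebraic multiplicity = 3, geometric multiplicity = 2

Determining the block sizes for each eigenvalue:
  λ = 1: one block (gm = 1), so the single block has size am = 1 → block sizes [1]
  λ = 5: 2 blocks summing to 3 forces exactly one block of size 2 and the rest size 1 → block sizes [2, 1]

Assembling the blocks gives a Jordan form
J =
  [1, 0, 0, 0]
  [0, 5, 1, 0]
  [0, 0, 5, 0]
  [0, 0, 0, 5]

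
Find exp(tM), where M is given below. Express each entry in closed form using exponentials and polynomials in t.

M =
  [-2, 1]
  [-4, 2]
e^{tM} =
  [1 - 2*t, t]
  [-4*t, 2*t + 1]

Strategy: write M = P · J · P⁻¹ where J is a Jordan canonical form, so e^{tM} = P · e^{tJ} · P⁻¹, and e^{tJ} can be computed block-by-block.

M has Jordan form
J =
  [0, 1]
  [0, 0]
(up to reordering of blocks).

Per-block formulas:
  For a 2×2 Jordan block J_2(0): exp(t · J_2(0)) = e^(0t)·(I + t·N), where N is the 2×2 nilpotent shift.

After assembling e^{tJ} and conjugating by P, we get:

e^{tM} =
  [1 - 2*t, t]
  [-4*t, 2*t + 1]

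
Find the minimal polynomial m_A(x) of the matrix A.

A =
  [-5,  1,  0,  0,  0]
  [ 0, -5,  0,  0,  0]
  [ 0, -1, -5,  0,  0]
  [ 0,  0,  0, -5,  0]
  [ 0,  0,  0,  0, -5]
x^2 + 10*x + 25

The characteristic polynomial is χ_A(x) = (x + 5)^5, so the eigenvalues are known. The minimal polynomial is
  m_A(x) = Π_λ (x − λ)^{k_λ}
where k_λ is the size of the *largest* Jordan block for λ (equivalently, the smallest k with (A − λI)^k v = 0 for every generalised eigenvector v of λ).

  λ = -5: largest Jordan block has size 2, contributing (x + 5)^2

So m_A(x) = (x + 5)^2 = x^2 + 10*x + 25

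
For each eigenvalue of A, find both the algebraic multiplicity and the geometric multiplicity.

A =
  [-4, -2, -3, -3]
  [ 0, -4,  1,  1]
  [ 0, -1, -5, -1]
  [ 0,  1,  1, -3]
λ = -4: alg = 4, geom = 2

Step 1 — factor the characteristic polynomial to read off the algebraic multiplicities:
  χ_A(x) = (x + 4)^4

Step 2 — compute geometric multiplicities via the rank-nullity identity g(λ) = n − rank(A − λI):
  rank(A − (-4)·I) = 2, so dim ker(A − (-4)·I) = n − 2 = 2

Summary:
  λ = -4: algebraic multiplicity = 4, geometric multiplicity = 2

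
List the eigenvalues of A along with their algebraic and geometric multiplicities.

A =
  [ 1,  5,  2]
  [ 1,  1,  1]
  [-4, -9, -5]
λ = -1: alg = 3, geom = 1

Step 1 — factor the characteristic polynomial to read off the algebraic multiplicities:
  χ_A(x) = (x + 1)^3

Step 2 — compute geometric multiplicities via the rank-nullity identity g(λ) = n − rank(A − λI):
  rank(A − (-1)·I) = 2, so dim ker(A − (-1)·I) = n − 2 = 1

Summary:
  λ = -1: algebraic multiplicity = 3, geometric multiplicity = 1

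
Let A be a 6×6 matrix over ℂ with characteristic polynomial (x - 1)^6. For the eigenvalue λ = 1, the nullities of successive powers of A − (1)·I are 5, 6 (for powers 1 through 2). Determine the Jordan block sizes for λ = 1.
Block sizes for λ = 1: [2, 1, 1, 1, 1]

From the dimensions of kernels of powers, the number of Jordan blocks of size at least j is d_j − d_{j−1} where d_j = dim ker(N^j) (with d_0 = 0). Computing the differences gives [5, 1].
The number of blocks of size exactly k is (#blocks of size ≥ k) − (#blocks of size ≥ k + 1), so the partition is: 4 block(s) of size 1, 1 block(s) of size 2.
In nonincreasing order the block sizes are [2, 1, 1, 1, 1].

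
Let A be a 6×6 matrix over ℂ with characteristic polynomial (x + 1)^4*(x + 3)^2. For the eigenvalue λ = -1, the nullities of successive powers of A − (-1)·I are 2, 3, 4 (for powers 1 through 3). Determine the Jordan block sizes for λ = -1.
Block sizes for λ = -1: [3, 1]

From the dimensions of kernels of powers, the number of Jordan blocks of size at least j is d_j − d_{j−1} where d_j = dim ker(N^j) (with d_0 = 0). Computing the differences gives [2, 1, 1].
The number of blocks of size exactly k is (#blocks of size ≥ k) − (#blocks of size ≥ k + 1), so the partition is: 1 block(s) of size 1, 1 block(s) of size 3.
In nonincreasing order the block sizes are [3, 1].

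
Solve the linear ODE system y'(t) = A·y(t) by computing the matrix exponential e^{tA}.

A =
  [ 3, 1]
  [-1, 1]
e^{tA} =
  [t*exp(2*t) + exp(2*t), t*exp(2*t)]
  [-t*exp(2*t), -t*exp(2*t) + exp(2*t)]

Strategy: write A = P · J · P⁻¹ where J is a Jordan canonical form, so e^{tA} = P · e^{tJ} · P⁻¹, and e^{tJ} can be computed block-by-block.

A has Jordan form
J =
  [2, 1]
  [0, 2]
(up to reordering of blocks).

Per-block formulas:
  For a 2×2 Jordan block J_2(2): exp(t · J_2(2)) = e^(2t)·(I + t·N), where N is the 2×2 nilpotent shift.

After assembling e^{tJ} and conjugating by P, we get:

e^{tA} =
  [t*exp(2*t) + exp(2*t), t*exp(2*t)]
  [-t*exp(2*t), -t*exp(2*t) + exp(2*t)]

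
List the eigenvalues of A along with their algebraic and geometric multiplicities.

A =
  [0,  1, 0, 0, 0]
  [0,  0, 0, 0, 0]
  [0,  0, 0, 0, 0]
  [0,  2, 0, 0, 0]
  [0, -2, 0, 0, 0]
λ = 0: alg = 5, geom = 4

Step 1 — factor the characteristic polynomial to read off the algebraic multiplicities:
  χ_A(x) = x^5

Step 2 — compute geometric multiplicities via the rank-nullity identity g(λ) = n − rank(A − λI):
  rank(A − (0)·I) = 1, so dim ker(A − (0)·I) = n − 1 = 4

Summary:
  λ = 0: algebraic multiplicity = 5, geometric multiplicity = 4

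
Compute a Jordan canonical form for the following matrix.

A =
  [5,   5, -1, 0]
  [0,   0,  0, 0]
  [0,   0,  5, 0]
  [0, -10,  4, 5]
J_1(0) ⊕ J_2(5) ⊕ J_1(5)

The characteristic polynomial is
  det(x·I − A) = x^4 - 15*x^3 + 75*x^2 - 125*x = x*(x - 5)^3

Eigenvalues and multiplicities (the geometric multiplicity of λ is n − rank(A − λI), which equals the number of Jordan blocks for λ):
  λ = 0: algebraic multiplicity = 1, geometric multiplicity = 1
  λ = 5: algebraic multiplicity = 3, geometric multiplicity = 2

Determining the block sizes for each eigenvalue:
  λ = 0: one block (gm = 1), so the single block has size am = 1 → block sizes [1]
  λ = 5: 2 blocks summing to 3 forces exactly one block of size 2 and the rest size 1 → block sizes [2, 1]

Assembling the blocks gives a Jordan form
J =
  [0, 0, 0, 0]
  [0, 5, 1, 0]
  [0, 0, 5, 0]
  [0, 0, 0, 5]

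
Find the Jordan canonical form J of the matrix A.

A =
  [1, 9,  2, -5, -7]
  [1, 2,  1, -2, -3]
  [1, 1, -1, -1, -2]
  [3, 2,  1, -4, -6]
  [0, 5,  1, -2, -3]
J_3(-1) ⊕ J_2(-1)

The characteristic polynomial is
  det(x·I − A) = x^5 + 5*x^4 + 10*x^3 + 10*x^2 + 5*x + 1 = (x + 1)^5

Eigenvalues and multiplicities (the geometric multiplicity of λ is n − rank(A − λI), which equals the number of Jordan blocks for λ):
  λ = -1: algebraic multiplicity = 5, geometric multiplicity = 2

Determining the block sizes for each eigenvalue:
  λ = -1: with am = 5 and gm = 2, the partition is not yet determined (e.g. several partitions of 5 into 2 parts exist). Let N = A − (-1)·I. Computing rank(N^1) = 3, rank(N^2) = 1, rank(N^3) = 0; the number of blocks of size ≥ j is rank(N^{j−1}) − rank(N^j), giving [2, 2, 1]. So we have 1 block(s) of size 3, 1 block(s) of size 2 → block sizes [3, 2]

Assembling the blocks gives a Jordan form
J =
  [-1,  1,  0,  0,  0]
  [ 0, -1,  1,  0,  0]
  [ 0,  0, -1,  0,  0]
  [ 0,  0,  0, -1,  1]
  [ 0,  0,  0,  0, -1]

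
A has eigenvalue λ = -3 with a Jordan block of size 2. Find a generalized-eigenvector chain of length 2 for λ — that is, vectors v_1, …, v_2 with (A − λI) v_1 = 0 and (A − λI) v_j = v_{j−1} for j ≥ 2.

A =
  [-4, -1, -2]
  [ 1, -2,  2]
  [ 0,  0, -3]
A Jordan chain for λ = -3 of length 2:
v_1 = (-1, 1, 0)ᵀ
v_2 = (1, 0, 0)ᵀ

Let N = A − (-3)·I. We want v_2 with N^2 v_2 = 0 but N^1 v_2 ≠ 0; then v_{j-1} := N · v_j for j = 2, …, 2.

Pick v_2 = (1, 0, 0)ᵀ.
Then v_1 = N · v_2 = (-1, 1, 0)ᵀ.

Sanity check: (A − (-3)·I) v_1 = (0, 0, 0)ᵀ = 0. ✓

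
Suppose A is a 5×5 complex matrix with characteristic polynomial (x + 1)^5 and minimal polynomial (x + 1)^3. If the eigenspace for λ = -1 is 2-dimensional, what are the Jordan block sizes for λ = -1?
Block sizes for λ = -1: [3, 2]

Step 1 — from the characteristic polynomial, algebraic multiplicity of λ = -1 is 5. From dim ker(A − (-1)·I) = 2, there are exactly 2 Jordan blocks for λ = -1.
Step 2 — from the minimal polynomial, the factor (x + 1)^3 tells us the largest block for λ = -1 has size 3.
Step 3 — with total size 5, 2 blocks, and largest block 3, the block sizes (in nonincreasing order) are [3, 2].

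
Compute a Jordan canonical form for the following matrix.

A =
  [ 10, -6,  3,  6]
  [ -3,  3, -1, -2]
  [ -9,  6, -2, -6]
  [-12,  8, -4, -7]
J_2(1) ⊕ J_1(1) ⊕ J_1(1)

The characteristic polynomial is
  det(x·I − A) = x^4 - 4*x^3 + 6*x^2 - 4*x + 1 = (x - 1)^4

Eigenvalues and multiplicities (the geometric multiplicity of λ is n − rank(A − λI), which equals the number of Jordan blocks for λ):
  λ = 1: algebraic multiplicity = 4, geometric multiplicity = 3

Determining the block sizes for each eigenvalue:
  λ = 1: 3 blocks summing to 4 forces exactly one block of size 2 and the rest size 1 → block sizes [2, 1, 1]

Assembling the blocks gives a Jordan form
J =
  [1, 1, 0, 0]
  [0, 1, 0, 0]
  [0, 0, 1, 0]
  [0, 0, 0, 1]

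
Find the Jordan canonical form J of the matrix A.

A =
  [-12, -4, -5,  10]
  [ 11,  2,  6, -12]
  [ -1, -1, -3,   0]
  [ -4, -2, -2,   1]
J_3(-3) ⊕ J_1(-3)

The characteristic polynomial is
  det(x·I − A) = x^4 + 12*x^3 + 54*x^2 + 108*x + 81 = (x + 3)^4

Eigenvalues and multiplicities (the geometric multiplicity of λ is n − rank(A − λI), which equals the number of Jordan blocks for λ):
  λ = -3: algebraic multiplicity = 4, geometric multiplicity = 2

Determining the block sizes for each eigenvalue:
  λ = -3: with am = 4 and gm = 2, the partition is not yet determined (e.g. several partitions of 4 into 2 parts exist). Let N = A − (-3)·I. Computing rank(N^1) = 2, rank(N^2) = 1, rank(N^3) = 0; the number of blocks of size ≥ j is rank(N^{j−1}) − rank(N^j), giving [2, 1, 1]. So we have 1 block(s) of size 3, 1 block(s) of size 1 → block sizes [3, 1]

Assembling the blocks gives a Jordan form
J =
  [-3,  1,  0,  0]
  [ 0, -3,  1,  0]
  [ 0,  0, -3,  0]
  [ 0,  0,  0, -3]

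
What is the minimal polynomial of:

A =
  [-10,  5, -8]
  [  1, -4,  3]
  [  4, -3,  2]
x^3 + 12*x^2 + 48*x + 64

The characteristic polynomial is χ_A(x) = (x + 4)^3, so the eigenvalues are known. The minimal polynomial is
  m_A(x) = Π_λ (x − λ)^{k_λ}
where k_λ is the size of the *largest* Jordan block for λ (equivalently, the smallest k with (A − λI)^k v = 0 for every generalised eigenvector v of λ).

  λ = -4: largest Jordan block has size 3, contributing (x + 4)^3

So m_A(x) = (x + 4)^3 = x^3 + 12*x^2 + 48*x + 64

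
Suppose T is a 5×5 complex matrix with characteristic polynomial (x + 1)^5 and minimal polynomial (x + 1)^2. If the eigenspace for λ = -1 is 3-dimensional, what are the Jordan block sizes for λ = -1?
Block sizes for λ = -1: [2, 2, 1]

Step 1 — from the characteristic polynomial, algebraic multiplicity of λ = -1 is 5. From dim ker(T − (-1)·I) = 3, there are exactly 3 Jordan blocks for λ = -1.
Step 2 — from the minimal polynomial, the factor (x + 1)^2 tells us the largest block for λ = -1 has size 2.
Step 3 — with total size 5, 3 blocks, and largest block 2, the block sizes (in nonincreasing order) are [2, 2, 1].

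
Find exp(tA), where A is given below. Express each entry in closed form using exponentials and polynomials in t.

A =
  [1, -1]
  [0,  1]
e^{tA} =
  [exp(t), -t*exp(t)]
  [0, exp(t)]

Strategy: write A = P · J · P⁻¹ where J is a Jordan canonical form, so e^{tA} = P · e^{tJ} · P⁻¹, and e^{tJ} can be computed block-by-block.

A has Jordan form
J =
  [1, 1]
  [0, 1]
(up to reordering of blocks).

Per-block formulas:
  For a 2×2 Jordan block J_2(1): exp(t · J_2(1)) = e^(1t)·(I + t·N), where N is the 2×2 nilpotent shift.

After assembling e^{tJ} and conjugating by P, we get:

e^{tA} =
  [exp(t), -t*exp(t)]
  [0, exp(t)]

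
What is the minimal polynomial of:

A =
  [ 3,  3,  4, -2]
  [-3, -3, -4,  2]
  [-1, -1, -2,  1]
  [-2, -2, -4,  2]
x^2

The characteristic polynomial is χ_A(x) = x^4, so the eigenvalues are known. The minimal polynomial is
  m_A(x) = Π_λ (x − λ)^{k_λ}
where k_λ is the size of the *largest* Jordan block for λ (equivalently, the smallest k with (A − λI)^k v = 0 for every generalised eigenvector v of λ).

  λ = 0: largest Jordan block has size 2, contributing (x − 0)^2

So m_A(x) = x^2 = x^2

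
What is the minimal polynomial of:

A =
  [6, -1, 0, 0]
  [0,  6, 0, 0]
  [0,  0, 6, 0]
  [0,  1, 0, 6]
x^2 - 12*x + 36

The characteristic polynomial is χ_A(x) = (x - 6)^4, so the eigenvalues are known. The minimal polynomial is
  m_A(x) = Π_λ (x − λ)^{k_λ}
where k_λ is the size of the *largest* Jordan block for λ (equivalently, the smallest k with (A − λI)^k v = 0 for every generalised eigenvector v of λ).

  λ = 6: largest Jordan block has size 2, contributing (x − 6)^2

So m_A(x) = (x - 6)^2 = x^2 - 12*x + 36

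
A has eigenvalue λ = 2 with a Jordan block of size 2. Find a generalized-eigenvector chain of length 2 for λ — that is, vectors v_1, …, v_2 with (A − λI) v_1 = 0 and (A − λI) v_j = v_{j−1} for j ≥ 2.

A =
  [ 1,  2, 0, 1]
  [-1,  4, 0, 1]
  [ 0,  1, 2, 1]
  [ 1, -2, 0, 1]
A Jordan chain for λ = 2 of length 2:
v_1 = (-1, -1, 0, 1)ᵀ
v_2 = (1, 0, 0, 0)ᵀ

Let N = A − (2)·I. We want v_2 with N^2 v_2 = 0 but N^1 v_2 ≠ 0; then v_{j-1} := N · v_j for j = 2, …, 2.

Pick v_2 = (1, 0, 0, 0)ᵀ.
Then v_1 = N · v_2 = (-1, -1, 0, 1)ᵀ.

Sanity check: (A − (2)·I) v_1 = (0, 0, 0, 0)ᵀ = 0. ✓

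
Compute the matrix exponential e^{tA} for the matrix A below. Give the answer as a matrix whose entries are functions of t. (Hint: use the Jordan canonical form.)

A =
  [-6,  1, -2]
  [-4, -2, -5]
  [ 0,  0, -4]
e^{tA} =
  [-2*t*exp(-4*t) + exp(-4*t), t*exp(-4*t), -t^2*exp(-4*t)/2 - 2*t*exp(-4*t)]
  [-4*t*exp(-4*t), 2*t*exp(-4*t) + exp(-4*t), -t^2*exp(-4*t) - 5*t*exp(-4*t)]
  [0, 0, exp(-4*t)]

Strategy: write A = P · J · P⁻¹ where J is a Jordan canonical form, so e^{tA} = P · e^{tJ} · P⁻¹, and e^{tJ} can be computed block-by-block.

A has Jordan form
J =
  [-4,  1,  0]
  [ 0, -4,  1]
  [ 0,  0, -4]
(up to reordering of blocks).

Per-block formulas:
  For a 3×3 Jordan block J_3(-4): exp(t · J_3(-4)) = e^(-4t)·(I + t·N + (t^2/2)·N^2), where N is the 3×3 nilpotent shift.

After assembling e^{tJ} and conjugating by P, we get:

e^{tA} =
  [-2*t*exp(-4*t) + exp(-4*t), t*exp(-4*t), -t^2*exp(-4*t)/2 - 2*t*exp(-4*t)]
  [-4*t*exp(-4*t), 2*t*exp(-4*t) + exp(-4*t), -t^2*exp(-4*t) - 5*t*exp(-4*t)]
  [0, 0, exp(-4*t)]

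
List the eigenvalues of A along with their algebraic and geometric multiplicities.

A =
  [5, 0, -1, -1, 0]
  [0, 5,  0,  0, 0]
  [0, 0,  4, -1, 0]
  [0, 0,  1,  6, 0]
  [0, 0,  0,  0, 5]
λ = 5: alg = 5, geom = 4

Step 1 — factor the characteristic polynomial to read off the algebraic multiplicities:
  χ_A(x) = (x - 5)^5

Step 2 — compute geometric multiplicities via the rank-nullity identity g(λ) = n − rank(A − λI):
  rank(A − (5)·I) = 1, so dim ker(A − (5)·I) = n − 1 = 4

Summary:
  λ = 5: algebraic multiplicity = 5, geometric multiplicity = 4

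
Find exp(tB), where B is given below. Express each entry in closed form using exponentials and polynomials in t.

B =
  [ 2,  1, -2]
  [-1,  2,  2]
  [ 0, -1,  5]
e^{tB} =
  [-t*exp(3*t) + exp(3*t), t*exp(3*t), -2*t*exp(3*t)]
  [t^2*exp(3*t) - t*exp(3*t), -t^2*exp(3*t) - t*exp(3*t) + exp(3*t), 2*t^2*exp(3*t) + 2*t*exp(3*t)]
  [t^2*exp(3*t)/2, -t^2*exp(3*t)/2 - t*exp(3*t), t^2*exp(3*t) + 2*t*exp(3*t) + exp(3*t)]

Strategy: write B = P · J · P⁻¹ where J is a Jordan canonical form, so e^{tB} = P · e^{tJ} · P⁻¹, and e^{tJ} can be computed block-by-block.

B has Jordan form
J =
  [3, 1, 0]
  [0, 3, 1]
  [0, 0, 3]
(up to reordering of blocks).

Per-block formulas:
  For a 3×3 Jordan block J_3(3): exp(t · J_3(3)) = e^(3t)·(I + t·N + (t^2/2)·N^2), where N is the 3×3 nilpotent shift.

After assembling e^{tJ} and conjugating by P, we get:

e^{tB} =
  [-t*exp(3*t) + exp(3*t), t*exp(3*t), -2*t*exp(3*t)]
  [t^2*exp(3*t) - t*exp(3*t), -t^2*exp(3*t) - t*exp(3*t) + exp(3*t), 2*t^2*exp(3*t) + 2*t*exp(3*t)]
  [t^2*exp(3*t)/2, -t^2*exp(3*t)/2 - t*exp(3*t), t^2*exp(3*t) + 2*t*exp(3*t) + exp(3*t)]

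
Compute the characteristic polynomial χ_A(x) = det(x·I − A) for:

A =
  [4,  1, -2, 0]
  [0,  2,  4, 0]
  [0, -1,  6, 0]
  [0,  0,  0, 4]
x^4 - 16*x^3 + 96*x^2 - 256*x + 256

Expanding det(x·I − A) (e.g. by cofactor expansion or by noting that A is similar to its Jordan form J, which has the same characteristic polynomial as A) gives
  χ_A(x) = x^4 - 16*x^3 + 96*x^2 - 256*x + 256
which factors as (x - 4)^4. The eigenvalues (with algebraic multiplicities) are λ = 4 with multiplicity 4.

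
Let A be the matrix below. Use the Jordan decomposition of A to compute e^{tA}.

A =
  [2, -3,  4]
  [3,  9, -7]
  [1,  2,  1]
e^{tA} =
  [-t^2*exp(4*t)/2 - 2*t*exp(4*t) + exp(4*t), -t^2*exp(4*t)/2 - 3*t*exp(4*t), t^2*exp(4*t)/2 + 4*t*exp(4*t)]
  [t^2*exp(4*t) + 3*t*exp(4*t), t^2*exp(4*t) + 5*t*exp(4*t) + exp(4*t), -t^2*exp(4*t) - 7*t*exp(4*t)]
  [t^2*exp(4*t)/2 + t*exp(4*t), t^2*exp(4*t)/2 + 2*t*exp(4*t), -t^2*exp(4*t)/2 - 3*t*exp(4*t) + exp(4*t)]

Strategy: write A = P · J · P⁻¹ where J is a Jordan canonical form, so e^{tA} = P · e^{tJ} · P⁻¹, and e^{tJ} can be computed block-by-block.

A has Jordan form
J =
  [4, 1, 0]
  [0, 4, 1]
  [0, 0, 4]
(up to reordering of blocks).

Per-block formulas:
  For a 3×3 Jordan block J_3(4): exp(t · J_3(4)) = e^(4t)·(I + t·N + (t^2/2)·N^2), where N is the 3×3 nilpotent shift.

After assembling e^{tJ} and conjugating by P, we get:

e^{tA} =
  [-t^2*exp(4*t)/2 - 2*t*exp(4*t) + exp(4*t), -t^2*exp(4*t)/2 - 3*t*exp(4*t), t^2*exp(4*t)/2 + 4*t*exp(4*t)]
  [t^2*exp(4*t) + 3*t*exp(4*t), t^2*exp(4*t) + 5*t*exp(4*t) + exp(4*t), -t^2*exp(4*t) - 7*t*exp(4*t)]
  [t^2*exp(4*t)/2 + t*exp(4*t), t^2*exp(4*t)/2 + 2*t*exp(4*t), -t^2*exp(4*t)/2 - 3*t*exp(4*t) + exp(4*t)]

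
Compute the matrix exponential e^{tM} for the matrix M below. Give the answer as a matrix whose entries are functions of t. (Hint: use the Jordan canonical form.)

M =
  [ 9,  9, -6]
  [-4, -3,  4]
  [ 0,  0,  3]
e^{tM} =
  [6*t*exp(3*t) + exp(3*t), 9*t*exp(3*t), -6*t*exp(3*t)]
  [-4*t*exp(3*t), -6*t*exp(3*t) + exp(3*t), 4*t*exp(3*t)]
  [0, 0, exp(3*t)]

Strategy: write M = P · J · P⁻¹ where J is a Jordan canonical form, so e^{tM} = P · e^{tJ} · P⁻¹, and e^{tJ} can be computed block-by-block.

M has Jordan form
J =
  [3, 1, 0]
  [0, 3, 0]
  [0, 0, 3]
(up to reordering of blocks).

Per-block formulas:
  For a 1×1 block at λ = 3: exp(t · [3]) = [e^(3t)].
  For a 2×2 Jordan block J_2(3): exp(t · J_2(3)) = e^(3t)·(I + t·N), where N is the 2×2 nilpotent shift.

After assembling e^{tJ} and conjugating by P, we get:

e^{tM} =
  [6*t*exp(3*t) + exp(3*t), 9*t*exp(3*t), -6*t*exp(3*t)]
  [-4*t*exp(3*t), -6*t*exp(3*t) + exp(3*t), 4*t*exp(3*t)]
  [0, 0, exp(3*t)]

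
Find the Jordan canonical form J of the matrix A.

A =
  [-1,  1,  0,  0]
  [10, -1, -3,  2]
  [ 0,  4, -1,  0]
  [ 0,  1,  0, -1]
J_3(-1) ⊕ J_1(-1)

The characteristic polynomial is
  det(x·I − A) = x^4 + 4*x^3 + 6*x^2 + 4*x + 1 = (x + 1)^4

Eigenvalues and multiplicities (the geometric multiplicity of λ is n − rank(A − λI), which equals the number of Jordan blocks for λ):
  λ = -1: algebraic multiplicity = 4, geometric multiplicity = 2

Determining the block sizes for each eigenvalue:
  λ = -1: with am = 4 and gm = 2, the partition is not yet determined (e.g. several partitions of 4 into 2 parts exist). Let N = A − (-1)·I. Computing rank(N^1) = 2, rank(N^2) = 1, rank(N^3) = 0; the number of blocks of size ≥ j is rank(N^{j−1}) − rank(N^j), giving [2, 1, 1]. So we have 1 block(s) of size 3, 1 block(s) of size 1 → block sizes [3, 1]

Assembling the blocks gives a Jordan form
J =
  [-1,  1,  0,  0]
  [ 0, -1,  1,  0]
  [ 0,  0, -1,  0]
  [ 0,  0,  0, -1]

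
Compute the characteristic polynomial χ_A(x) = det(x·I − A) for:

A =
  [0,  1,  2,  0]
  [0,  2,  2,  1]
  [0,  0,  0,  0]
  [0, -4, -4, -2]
x^4

Expanding det(x·I − A) (e.g. by cofactor expansion or by noting that A is similar to its Jordan form J, which has the same characteristic polynomial as A) gives
  χ_A(x) = x^4
which factors as x^4. The eigenvalues (with algebraic multiplicities) are λ = 0 with multiplicity 4.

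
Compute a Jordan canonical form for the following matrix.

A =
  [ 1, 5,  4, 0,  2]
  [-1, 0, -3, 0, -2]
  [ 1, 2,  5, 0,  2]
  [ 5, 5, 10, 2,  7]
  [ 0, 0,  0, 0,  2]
J_3(2) ⊕ J_2(2)

The characteristic polynomial is
  det(x·I − A) = x^5 - 10*x^4 + 40*x^3 - 80*x^2 + 80*x - 32 = (x - 2)^5

Eigenvalues and multiplicities (the geometric multiplicity of λ is n − rank(A − λI), which equals the number of Jordan blocks for λ):
  λ = 2: algebraic multiplicity = 5, geometric multiplicity = 2

Determining the block sizes for each eigenvalue:
  λ = 2: with am = 5 and gm = 2, the partition is not yet determined (e.g. several partitions of 5 into 2 parts exist). Let N = A − (2)·I. Computing rank(N^1) = 3, rank(N^2) = 1, rank(N^3) = 0; the number of blocks of size ≥ j is rank(N^{j−1}) − rank(N^j), giving [2, 2, 1]. So we have 1 block(s) of size 3, 1 block(s) of size 2 → block sizes [3, 2]

Assembling the blocks gives a Jordan form
J =
  [2, 1, 0, 0, 0]
  [0, 2, 1, 0, 0]
  [0, 0, 2, 0, 0]
  [0, 0, 0, 2, 1]
  [0, 0, 0, 0, 2]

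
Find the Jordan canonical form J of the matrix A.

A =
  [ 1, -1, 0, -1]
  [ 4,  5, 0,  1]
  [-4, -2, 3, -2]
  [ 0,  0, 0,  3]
J_3(3) ⊕ J_1(3)

The characteristic polynomial is
  det(x·I − A) = x^4 - 12*x^3 + 54*x^2 - 108*x + 81 = (x - 3)^4

Eigenvalues and multiplicities (the geometric multiplicity of λ is n − rank(A − λI), which equals the number of Jordan blocks for λ):
  λ = 3: algebraic multiplicity = 4, geometric multiplicity = 2

Determining the block sizes for each eigenvalue:
  λ = 3: with am = 4 and gm = 2, the partition is not yet determined (e.g. several partitions of 4 into 2 parts exist). Let N = A − (3)·I. Computing rank(N^1) = 2, rank(N^2) = 1, rank(N^3) = 0; the number of blocks of size ≥ j is rank(N^{j−1}) − rank(N^j), giving [2, 1, 1]. So we have 1 block(s) of size 3, 1 block(s) of size 1 → block sizes [3, 1]

Assembling the blocks gives a Jordan form
J =
  [3, 1, 0, 0]
  [0, 3, 1, 0]
  [0, 0, 3, 0]
  [0, 0, 0, 3]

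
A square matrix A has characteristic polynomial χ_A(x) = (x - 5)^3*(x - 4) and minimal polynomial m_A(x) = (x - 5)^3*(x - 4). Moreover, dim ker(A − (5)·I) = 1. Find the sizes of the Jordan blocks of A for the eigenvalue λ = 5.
Block sizes for λ = 5: [3]

Step 1 — from the characteristic polynomial, algebraic multiplicity of λ = 5 is 3. From dim ker(A − (5)·I) = 1, there are exactly 1 Jordan blocks for λ = 5.
Step 2 — from the minimal polynomial, the factor (x − 5)^3 tells us the largest block for λ = 5 has size 3.
Step 3 — with total size 3, 1 blocks, and largest block 3, the block sizes (in nonincreasing order) are [3].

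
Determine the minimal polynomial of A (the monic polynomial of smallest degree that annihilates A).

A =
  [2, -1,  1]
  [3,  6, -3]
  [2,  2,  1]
x^2 - 6*x + 9

The characteristic polynomial is χ_A(x) = (x - 3)^3, so the eigenvalues are known. The minimal polynomial is
  m_A(x) = Π_λ (x − λ)^{k_λ}
where k_λ is the size of the *largest* Jordan block for λ (equivalently, the smallest k with (A − λI)^k v = 0 for every generalised eigenvector v of λ).

  λ = 3: largest Jordan block has size 2, contributing (x − 3)^2

So m_A(x) = (x - 3)^2 = x^2 - 6*x + 9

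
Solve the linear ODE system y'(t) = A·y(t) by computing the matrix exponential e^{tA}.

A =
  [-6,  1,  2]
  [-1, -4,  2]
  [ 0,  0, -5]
e^{tA} =
  [-t*exp(-5*t) + exp(-5*t), t*exp(-5*t), 2*t*exp(-5*t)]
  [-t*exp(-5*t), t*exp(-5*t) + exp(-5*t), 2*t*exp(-5*t)]
  [0, 0, exp(-5*t)]

Strategy: write A = P · J · P⁻¹ where J is a Jordan canonical form, so e^{tA} = P · e^{tJ} · P⁻¹, and e^{tJ} can be computed block-by-block.

A has Jordan form
J =
  [-5,  1,  0]
  [ 0, -5,  0]
  [ 0,  0, -5]
(up to reordering of blocks).

Per-block formulas:
  For a 2×2 Jordan block J_2(-5): exp(t · J_2(-5)) = e^(-5t)·(I + t·N), where N is the 2×2 nilpotent shift.
  For a 1×1 block at λ = -5: exp(t · [-5]) = [e^(-5t)].

After assembling e^{tJ} and conjugating by P, we get:

e^{tA} =
  [-t*exp(-5*t) + exp(-5*t), t*exp(-5*t), 2*t*exp(-5*t)]
  [-t*exp(-5*t), t*exp(-5*t) + exp(-5*t), 2*t*exp(-5*t)]
  [0, 0, exp(-5*t)]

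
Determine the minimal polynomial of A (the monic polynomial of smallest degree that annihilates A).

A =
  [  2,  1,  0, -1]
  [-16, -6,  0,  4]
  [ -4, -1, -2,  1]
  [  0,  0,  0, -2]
x^2 + 4*x + 4

The characteristic polynomial is χ_A(x) = (x + 2)^4, so the eigenvalues are known. The minimal polynomial is
  m_A(x) = Π_λ (x − λ)^{k_λ}
where k_λ is the size of the *largest* Jordan block for λ (equivalently, the smallest k with (A − λI)^k v = 0 for every generalised eigenvector v of λ).

  λ = -2: largest Jordan block has size 2, contributing (x + 2)^2

So m_A(x) = (x + 2)^2 = x^2 + 4*x + 4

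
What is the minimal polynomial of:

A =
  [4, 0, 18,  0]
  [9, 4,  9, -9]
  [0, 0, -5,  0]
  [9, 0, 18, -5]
x^2 + x - 20

The characteristic polynomial is χ_A(x) = (x - 4)^2*(x + 5)^2, so the eigenvalues are known. The minimal polynomial is
  m_A(x) = Π_λ (x − λ)^{k_λ}
where k_λ is the size of the *largest* Jordan block for λ (equivalently, the smallest k with (A − λI)^k v = 0 for every generalised eigenvector v of λ).

  λ = -5: largest Jordan block has size 1, contributing (x + 5)
  λ = 4: largest Jordan block has size 1, contributing (x − 4)

So m_A(x) = (x - 4)*(x + 5) = x^2 + x - 20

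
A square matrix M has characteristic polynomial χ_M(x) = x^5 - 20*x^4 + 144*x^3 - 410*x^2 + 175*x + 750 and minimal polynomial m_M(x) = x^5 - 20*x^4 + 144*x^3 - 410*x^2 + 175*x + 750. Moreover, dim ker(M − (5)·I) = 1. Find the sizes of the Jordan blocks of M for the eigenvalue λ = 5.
Block sizes for λ = 5: [3]

Step 1 — from the characteristic polynomial, algebraic multiplicity of λ = 5 is 3. From dim ker(M − (5)·I) = 1, there are exactly 1 Jordan blocks for λ = 5.
Step 2 — from the minimal polynomial, the factor (x − 5)^3 tells us the largest block for λ = 5 has size 3.
Step 3 — with total size 3, 1 blocks, and largest block 3, the block sizes (in nonincreasing order) are [3].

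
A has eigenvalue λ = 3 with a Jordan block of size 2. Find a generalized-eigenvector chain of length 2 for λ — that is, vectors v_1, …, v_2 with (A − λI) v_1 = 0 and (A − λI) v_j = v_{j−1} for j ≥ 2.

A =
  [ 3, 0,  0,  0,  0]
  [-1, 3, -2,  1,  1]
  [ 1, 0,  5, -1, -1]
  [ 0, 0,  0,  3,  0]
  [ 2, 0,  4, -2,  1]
A Jordan chain for λ = 3 of length 2:
v_1 = (0, -1, 1, 0, 2)ᵀ
v_2 = (1, 0, 0, 0, 0)ᵀ

Let N = A − (3)·I. We want v_2 with N^2 v_2 = 0 but N^1 v_2 ≠ 0; then v_{j-1} := N · v_j for j = 2, …, 2.

Pick v_2 = (1, 0, 0, 0, 0)ᵀ.
Then v_1 = N · v_2 = (0, -1, 1, 0, 2)ᵀ.

Sanity check: (A − (3)·I) v_1 = (0, 0, 0, 0, 0)ᵀ = 0. ✓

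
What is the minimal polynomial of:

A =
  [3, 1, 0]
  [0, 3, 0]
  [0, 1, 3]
x^2 - 6*x + 9

The characteristic polynomial is χ_A(x) = (x - 3)^3, so the eigenvalues are known. The minimal polynomial is
  m_A(x) = Π_λ (x − λ)^{k_λ}
where k_λ is the size of the *largest* Jordan block for λ (equivalently, the smallest k with (A − λI)^k v = 0 for every generalised eigenvector v of λ).

  λ = 3: largest Jordan block has size 2, contributing (x − 3)^2

So m_A(x) = (x - 3)^2 = x^2 - 6*x + 9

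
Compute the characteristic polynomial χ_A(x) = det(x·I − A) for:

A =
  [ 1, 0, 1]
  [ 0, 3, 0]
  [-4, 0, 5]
x^3 - 9*x^2 + 27*x - 27

Expanding det(x·I − A) (e.g. by cofactor expansion or by noting that A is similar to its Jordan form J, which has the same characteristic polynomial as A) gives
  χ_A(x) = x^3 - 9*x^2 + 27*x - 27
which factors as (x - 3)^3. The eigenvalues (with algebraic multiplicities) are λ = 3 with multiplicity 3.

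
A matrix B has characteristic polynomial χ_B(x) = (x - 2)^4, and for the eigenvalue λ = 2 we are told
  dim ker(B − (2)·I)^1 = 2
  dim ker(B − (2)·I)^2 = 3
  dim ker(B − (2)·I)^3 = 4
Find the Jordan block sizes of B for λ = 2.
Block sizes for λ = 2: [3, 1]

From the dimensions of kernels of powers, the number of Jordan blocks of size at least j is d_j − d_{j−1} where d_j = dim ker(N^j) (with d_0 = 0). Computing the differences gives [2, 1, 1].
The number of blocks of size exactly k is (#blocks of size ≥ k) − (#blocks of size ≥ k + 1), so the partition is: 1 block(s) of size 1, 1 block(s) of size 3.
In nonincreasing order the block sizes are [3, 1].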